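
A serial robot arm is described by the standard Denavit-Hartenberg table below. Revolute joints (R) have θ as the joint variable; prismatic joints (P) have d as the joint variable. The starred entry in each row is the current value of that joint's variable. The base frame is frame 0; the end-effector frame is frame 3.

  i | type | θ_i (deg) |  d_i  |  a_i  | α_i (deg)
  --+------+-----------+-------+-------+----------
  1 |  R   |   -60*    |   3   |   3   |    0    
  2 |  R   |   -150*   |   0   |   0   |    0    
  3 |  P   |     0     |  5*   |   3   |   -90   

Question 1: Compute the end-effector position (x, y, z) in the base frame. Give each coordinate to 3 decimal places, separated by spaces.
after link 1: o_1 = (1.5000, -2.5981, 3.0000)
after link 2: o_2 = (1.5000, -2.5981, 3.0000)
after link 3: o_3 = (-1.0981, -1.0981, 8.0000)

-1.098 -1.098 8.000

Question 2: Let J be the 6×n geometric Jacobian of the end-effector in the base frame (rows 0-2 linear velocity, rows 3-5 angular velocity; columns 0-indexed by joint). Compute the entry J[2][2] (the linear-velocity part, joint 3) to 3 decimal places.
1.000

prismatic axis z_2 = (0.0000,0.0000,1.0000)
J_v[:, 2] = z_2; J_ω[:, 2] = (0,0,0)
entry J[2][2] = 1.0000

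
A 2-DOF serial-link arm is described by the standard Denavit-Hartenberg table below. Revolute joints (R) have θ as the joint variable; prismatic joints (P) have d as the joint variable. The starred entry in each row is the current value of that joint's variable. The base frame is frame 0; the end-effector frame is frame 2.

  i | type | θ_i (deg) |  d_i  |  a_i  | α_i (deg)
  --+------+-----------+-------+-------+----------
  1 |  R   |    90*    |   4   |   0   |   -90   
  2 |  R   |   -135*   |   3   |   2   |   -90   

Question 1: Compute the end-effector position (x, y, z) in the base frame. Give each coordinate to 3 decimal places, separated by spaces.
after link 1: o_1 = (0.0000, 0.0000, 4.0000)
after link 2: o_2 = (-3.0000, -1.4142, 5.4142)

-3.000 -1.414 5.414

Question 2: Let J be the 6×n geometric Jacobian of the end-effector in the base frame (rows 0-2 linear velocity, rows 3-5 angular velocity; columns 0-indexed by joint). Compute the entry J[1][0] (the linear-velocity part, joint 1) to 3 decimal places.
axis z_0 = ẑ; lever o_n−o_0 = (-3.0000,-1.4142,5.4142)
cross product → J_v[:, 0] = (1.4142,-3.0000,0.0000)
J_ω[:, 0] = z_0
entry J[1][0] = -3.0000

-3.000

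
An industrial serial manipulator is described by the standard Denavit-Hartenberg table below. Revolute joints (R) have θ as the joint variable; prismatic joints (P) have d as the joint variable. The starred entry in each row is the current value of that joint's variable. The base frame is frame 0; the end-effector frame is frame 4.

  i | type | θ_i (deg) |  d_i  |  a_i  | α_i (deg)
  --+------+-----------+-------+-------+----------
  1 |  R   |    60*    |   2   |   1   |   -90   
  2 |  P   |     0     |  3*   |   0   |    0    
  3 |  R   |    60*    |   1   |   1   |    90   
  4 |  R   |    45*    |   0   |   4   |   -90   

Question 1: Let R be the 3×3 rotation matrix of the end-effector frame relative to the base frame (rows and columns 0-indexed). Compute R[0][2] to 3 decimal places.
End-effector z-axis (col 2 of R) = (-0.7891,0.0474,0.6124)
R[0][2] = -0.7891

-0.789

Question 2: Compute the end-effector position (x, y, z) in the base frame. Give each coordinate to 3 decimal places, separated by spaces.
after link 1: o_1 = (0.5000, 0.8660, 2.0000)
after link 2: o_2 = (-2.0981, 2.3660, 2.0000)
after link 3: o_3 = (-2.7141, 3.2990, 1.1340)
after link 4: o_4 = (-4.4565, 5.9380, -1.3155)

-4.456 5.938 -1.316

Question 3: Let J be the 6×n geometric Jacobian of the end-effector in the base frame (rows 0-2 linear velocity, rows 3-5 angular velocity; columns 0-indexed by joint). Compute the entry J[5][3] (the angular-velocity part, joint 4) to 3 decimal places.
axis z_3 = (0.4330,0.7500,0.5000); lever o_n−o_3 = (-1.7424,2.6390,-2.4495)
cross product → J_v[:, 3] = (-3.1566,0.1895,2.4495)
J_ω[:, 3] = z_3
entry J[5][3] = 0.5000

0.500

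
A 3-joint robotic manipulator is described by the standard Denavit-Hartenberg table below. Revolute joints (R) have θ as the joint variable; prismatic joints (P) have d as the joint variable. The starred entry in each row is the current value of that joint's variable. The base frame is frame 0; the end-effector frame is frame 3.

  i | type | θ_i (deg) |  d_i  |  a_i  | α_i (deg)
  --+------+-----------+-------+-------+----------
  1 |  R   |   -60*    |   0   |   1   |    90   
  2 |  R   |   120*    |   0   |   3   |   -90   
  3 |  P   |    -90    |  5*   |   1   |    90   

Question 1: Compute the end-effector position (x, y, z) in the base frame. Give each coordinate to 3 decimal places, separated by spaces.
-3.281 3.683 0.098

after link 1: o_1 = (0.5000, -0.8660, 0.0000)
after link 2: o_2 = (-0.2500, 0.4330, 2.5981)
after link 3: o_3 = (-3.2811, 3.6830, 0.0981)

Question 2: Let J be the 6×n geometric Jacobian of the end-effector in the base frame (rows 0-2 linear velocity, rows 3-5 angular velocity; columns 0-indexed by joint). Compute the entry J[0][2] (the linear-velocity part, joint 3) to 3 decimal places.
-0.433

prismatic axis z_2 = (-0.4330,0.7500,-0.5000)
J_v[:, 2] = z_2; J_ω[:, 2] = (0,0,0)
entry J[0][2] = -0.4330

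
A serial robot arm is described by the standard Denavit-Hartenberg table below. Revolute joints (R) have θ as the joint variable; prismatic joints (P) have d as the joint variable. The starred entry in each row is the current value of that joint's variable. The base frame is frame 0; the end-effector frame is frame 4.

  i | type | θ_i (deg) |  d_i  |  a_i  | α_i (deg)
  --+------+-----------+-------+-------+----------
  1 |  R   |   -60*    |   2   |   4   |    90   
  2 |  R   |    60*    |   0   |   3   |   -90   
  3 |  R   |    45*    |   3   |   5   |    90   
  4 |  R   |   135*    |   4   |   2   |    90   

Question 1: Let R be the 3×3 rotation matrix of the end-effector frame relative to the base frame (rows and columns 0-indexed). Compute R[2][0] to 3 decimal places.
End-effector x-axis (col 0 of R) = (-0.8642,0.4968,-0.0795)
R[2][0] = -0.0795

-0.079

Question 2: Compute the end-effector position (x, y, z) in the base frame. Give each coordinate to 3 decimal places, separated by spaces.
after link 1: o_1 = (2.0000, -3.4641, 2.0000)
after link 2: o_2 = (2.7500, -4.7631, 4.5981)
after link 3: o_3 = (5.3967, -2.2763, 9.1599)
after link 4: o_4 = (1.9259, -3.9216, 11.4505)

1.926 -3.922 11.451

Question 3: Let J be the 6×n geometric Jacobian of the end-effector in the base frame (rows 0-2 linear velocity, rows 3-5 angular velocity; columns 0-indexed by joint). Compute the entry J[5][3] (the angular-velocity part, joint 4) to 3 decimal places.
axis z_3 = (-0.4356,-0.6597,0.6124); lever o_n−o_3 = (-3.4708,-1.6453,2.2906)
cross product → J_v[:, 3] = (-0.5037,-1.1276,-1.5731)
J_ω[:, 3] = z_3
entry J[5][3] = 0.6124

0.612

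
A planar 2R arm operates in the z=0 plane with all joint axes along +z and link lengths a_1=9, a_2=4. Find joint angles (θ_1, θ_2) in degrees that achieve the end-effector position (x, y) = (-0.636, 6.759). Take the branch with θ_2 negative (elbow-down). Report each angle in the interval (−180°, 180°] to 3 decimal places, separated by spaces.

cos θ_2 = (46.0886−9²−4²)/(2·9·4) = -0.7071; θ_2 = -134.9997° (elbow-down)
β = atan2(6.7590,-0.6360) = 95.3755°; ψ = atan2(-2.8284,6.1716) = -24.6220°
θ_1 = β − ψ = 119.9975°

119.998 -135.000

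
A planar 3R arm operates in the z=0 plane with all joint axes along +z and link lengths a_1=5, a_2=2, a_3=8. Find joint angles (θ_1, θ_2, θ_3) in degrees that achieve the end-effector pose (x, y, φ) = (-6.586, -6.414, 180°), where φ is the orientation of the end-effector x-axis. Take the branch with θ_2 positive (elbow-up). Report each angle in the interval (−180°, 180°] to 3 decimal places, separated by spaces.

wrist centre = target − a_3·(cos φ, sin φ) = (1.4140, -6.4140)
cos θ_2 = (43.1388−5²−2²)/(2·5·2) = 0.7069; θ_2 = 45.0135° (elbow-up)
β = atan2(-6.4140,1.4140) = -77.5677°; ψ = atan2(1.4145,6.4139) = 12.4372°
θ_1 = β − ψ = -90.0049°
θ_3 = φ − θ_1 − θ_2 = -135.0087° (wrapped to (-180°,180°])

-90.005 45.014 -135.009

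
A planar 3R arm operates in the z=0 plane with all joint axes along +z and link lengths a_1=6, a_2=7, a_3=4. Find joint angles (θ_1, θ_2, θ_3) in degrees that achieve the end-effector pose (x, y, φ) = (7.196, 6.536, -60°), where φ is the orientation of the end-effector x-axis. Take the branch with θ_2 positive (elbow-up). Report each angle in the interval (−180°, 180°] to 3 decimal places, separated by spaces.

wrist centre = target − a_3·(cos φ, sin φ) = (5.1960, 10.0001)
cos θ_2 = (127.0004−6²−7²)/(2·6·7) = 0.5000; θ_2 = 59.9996° (elbow-up)
β = atan2(10.0001,5.1960) = 62.5438°; ψ = atan2(6.0622,9.5000) = 32.5427°
θ_1 = β − ψ = 30.0011°
θ_3 = φ − θ_1 − θ_2 = -150.0008° (wrapped to (-180°,180°])

30.001 60.000 -150.001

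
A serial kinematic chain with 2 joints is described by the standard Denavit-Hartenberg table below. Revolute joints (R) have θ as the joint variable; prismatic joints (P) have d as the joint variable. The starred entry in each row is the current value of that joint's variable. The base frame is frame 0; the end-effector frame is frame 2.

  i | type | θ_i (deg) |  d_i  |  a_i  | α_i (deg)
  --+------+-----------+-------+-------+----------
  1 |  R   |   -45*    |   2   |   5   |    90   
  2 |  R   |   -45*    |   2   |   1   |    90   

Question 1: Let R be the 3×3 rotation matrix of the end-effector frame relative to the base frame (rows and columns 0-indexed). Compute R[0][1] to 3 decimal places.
-0.707

End-effector y-axis (col 1 of R) = (-0.7071,-0.7071,0.0000)
R[0][1] = -0.7071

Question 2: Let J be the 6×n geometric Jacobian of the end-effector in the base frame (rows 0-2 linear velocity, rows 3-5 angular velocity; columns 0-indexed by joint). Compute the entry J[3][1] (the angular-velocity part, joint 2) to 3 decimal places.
-0.707

axis z_1 = (-0.7071,-0.7071,0.0000); lever o_n−o_1 = (-0.9142,-1.9142,-0.7071)
cross product → J_v[:, 1] = (0.5000,-0.5000,0.7071)
J_ω[:, 1] = z_1
entry J[3][1] = -0.7071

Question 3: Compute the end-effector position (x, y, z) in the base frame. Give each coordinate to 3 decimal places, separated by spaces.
after link 1: o_1 = (3.5355, -3.5355, 2.0000)
after link 2: o_2 = (2.6213, -5.4497, 1.2929)

2.621 -5.450 1.293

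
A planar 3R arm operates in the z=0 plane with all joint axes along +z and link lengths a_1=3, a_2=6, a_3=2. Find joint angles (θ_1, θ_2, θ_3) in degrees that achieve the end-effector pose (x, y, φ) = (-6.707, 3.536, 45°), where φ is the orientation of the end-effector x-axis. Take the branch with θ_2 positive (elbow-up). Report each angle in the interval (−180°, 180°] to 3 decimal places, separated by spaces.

wrist centre = target − a_3·(cos φ, sin φ) = (-8.1212, 2.1218)
cos θ_2 = (70.4561−3²−6²)/(2·3·6) = 0.7071; θ_2 = 44.9995° (elbow-up)
β = atan2(2.1218,-8.1212) = 165.3579°; ψ = atan2(4.2426,7.2427) = 30.3608°
θ_1 = β − ψ = 134.9971°
θ_3 = φ − θ_1 − θ_2 = -134.9966° (wrapped to (-180°,180°])

134.997 44.999 -134.997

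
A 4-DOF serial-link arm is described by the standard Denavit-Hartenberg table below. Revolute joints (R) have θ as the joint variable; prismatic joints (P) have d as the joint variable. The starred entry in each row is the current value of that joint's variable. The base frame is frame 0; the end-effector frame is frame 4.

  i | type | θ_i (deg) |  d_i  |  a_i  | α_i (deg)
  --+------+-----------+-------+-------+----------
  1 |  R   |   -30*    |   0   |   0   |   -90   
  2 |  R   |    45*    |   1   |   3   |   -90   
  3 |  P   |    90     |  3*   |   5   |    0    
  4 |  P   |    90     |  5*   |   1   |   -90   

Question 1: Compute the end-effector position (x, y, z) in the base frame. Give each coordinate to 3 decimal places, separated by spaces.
after link 1: o_1 = (0.0000, 0.0000, 0.0000)
after link 2: o_2 = (2.3371, -0.1946, -2.1213)
after link 3: o_3 = (-2.0000, -3.4641, -4.2426)
after link 4: o_4 = (-5.6742, -1.3428, -7.0711)

-5.674 -1.343 -7.071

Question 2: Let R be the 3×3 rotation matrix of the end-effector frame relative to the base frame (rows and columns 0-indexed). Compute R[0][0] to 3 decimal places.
End-effector x-axis (col 0 of R) = (-0.6124,0.3536,0.7071)
R[0][0] = -0.6124

-0.612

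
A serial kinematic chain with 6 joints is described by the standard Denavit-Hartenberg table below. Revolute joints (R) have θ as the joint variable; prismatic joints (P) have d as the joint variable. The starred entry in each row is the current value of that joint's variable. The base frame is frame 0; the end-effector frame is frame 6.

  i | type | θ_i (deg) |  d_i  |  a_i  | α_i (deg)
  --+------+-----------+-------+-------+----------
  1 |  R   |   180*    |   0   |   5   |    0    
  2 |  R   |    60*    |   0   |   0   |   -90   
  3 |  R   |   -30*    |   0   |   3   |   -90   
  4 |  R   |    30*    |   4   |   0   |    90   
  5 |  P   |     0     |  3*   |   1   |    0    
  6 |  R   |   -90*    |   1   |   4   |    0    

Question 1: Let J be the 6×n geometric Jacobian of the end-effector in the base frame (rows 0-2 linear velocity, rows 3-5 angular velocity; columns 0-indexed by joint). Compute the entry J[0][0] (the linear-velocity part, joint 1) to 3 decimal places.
axis z_0 = ẑ; lever o_n−o_0 = (-4.9731,-5.8816,2.9330)
cross product → J_v[:, 0] = (5.8816,-4.9731,0.0000)
J_ω[:, 0] = z_0
entry J[0][0] = 5.8816

5.882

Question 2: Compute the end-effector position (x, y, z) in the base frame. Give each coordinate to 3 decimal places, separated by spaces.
after link 1: o_1 = (-5.0000, 0.0000, 0.0000)
after link 2: o_2 = (-5.0000, 0.0000, 0.0000)
after link 3: o_3 = (-6.2990, -2.2500, 1.5000)
after link 4: o_4 = (-7.2990, -3.9821, -1.9641)
after link 5: o_5 = (-6.5066, -6.8056, -0.7811)
after link 6: o_6 = (-4.9731, -5.8816, 2.9330)

-4.973 -5.882 2.933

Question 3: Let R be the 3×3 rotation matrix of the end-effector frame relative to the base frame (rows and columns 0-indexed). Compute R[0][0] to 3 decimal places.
End-effector x-axis (col 0 of R) = (0.2500,0.4330,0.8660)
R[0][0] = 0.2500

0.250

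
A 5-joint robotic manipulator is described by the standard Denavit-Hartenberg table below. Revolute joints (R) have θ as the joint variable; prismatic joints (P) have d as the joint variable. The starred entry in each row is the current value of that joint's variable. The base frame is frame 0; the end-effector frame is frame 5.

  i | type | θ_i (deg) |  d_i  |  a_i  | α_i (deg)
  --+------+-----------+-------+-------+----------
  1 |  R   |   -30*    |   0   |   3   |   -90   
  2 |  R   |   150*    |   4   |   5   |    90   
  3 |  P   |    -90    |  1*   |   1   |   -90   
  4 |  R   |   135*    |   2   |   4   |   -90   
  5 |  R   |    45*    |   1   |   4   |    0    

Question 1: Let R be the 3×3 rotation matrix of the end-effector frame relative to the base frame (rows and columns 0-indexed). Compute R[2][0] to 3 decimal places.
0.787

End-effector x-axis (col 0 of R) = (0.5638,0.2518,0.7866)
R[2][0] = 0.7866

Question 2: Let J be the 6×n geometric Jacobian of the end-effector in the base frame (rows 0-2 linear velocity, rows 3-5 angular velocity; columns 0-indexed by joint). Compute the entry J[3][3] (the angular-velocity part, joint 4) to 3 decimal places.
axis z_3 = (-0.7500,0.4330,-0.5000); lever o_n−o_3 = (1.6045,5.4655,3.9834)
cross product → J_v[:, 3] = (4.4576,2.1853,-4.7939)
J_ω[:, 3] = z_3
entry J[3][3] = -0.7500

-0.750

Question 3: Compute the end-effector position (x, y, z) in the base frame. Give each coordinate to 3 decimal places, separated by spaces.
after link 1: o_1 = (2.5981, -1.5000, 0.0000)
after link 2: o_2 = (0.8481, 4.1292, -2.5000)
after link 3: o_3 = (0.7811, 3.0131, -3.3660)
after link 4: o_4 = (-0.5294, 7.0358, -1.9165)
after link 5: o_5 = (2.3856, 8.4787, 0.6174)

2.386 8.479 0.617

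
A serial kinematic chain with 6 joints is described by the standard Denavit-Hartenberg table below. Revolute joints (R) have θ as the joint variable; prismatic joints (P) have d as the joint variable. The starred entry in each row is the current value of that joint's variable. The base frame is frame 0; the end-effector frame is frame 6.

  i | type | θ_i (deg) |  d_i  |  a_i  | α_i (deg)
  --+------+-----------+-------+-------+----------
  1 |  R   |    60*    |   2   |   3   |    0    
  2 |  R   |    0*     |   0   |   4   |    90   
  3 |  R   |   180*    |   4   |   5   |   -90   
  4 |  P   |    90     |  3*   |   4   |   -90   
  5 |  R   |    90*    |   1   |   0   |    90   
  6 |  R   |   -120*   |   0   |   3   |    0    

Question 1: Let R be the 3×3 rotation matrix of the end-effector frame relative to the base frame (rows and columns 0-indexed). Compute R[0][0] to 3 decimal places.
End-effector x-axis (col 0 of R) = (-0.4330,-0.7500,-0.5000)
R[0][0] = -0.4330

-0.433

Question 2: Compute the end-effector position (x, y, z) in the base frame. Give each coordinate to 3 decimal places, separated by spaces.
0.201 0.348 -2.500

after link 1: o_1 = (1.5000, 2.5981, 2.0000)
after link 2: o_2 = (3.5000, 6.0622, 2.0000)
after link 3: o_3 = (4.4641, -0.2679, 2.0000)
after link 4: o_4 = (1.0000, 1.7321, -1.0000)
after link 5: o_5 = (1.5000, 2.5981, -1.0000)
after link 6: o_6 = (0.2010, 0.3481, -2.5000)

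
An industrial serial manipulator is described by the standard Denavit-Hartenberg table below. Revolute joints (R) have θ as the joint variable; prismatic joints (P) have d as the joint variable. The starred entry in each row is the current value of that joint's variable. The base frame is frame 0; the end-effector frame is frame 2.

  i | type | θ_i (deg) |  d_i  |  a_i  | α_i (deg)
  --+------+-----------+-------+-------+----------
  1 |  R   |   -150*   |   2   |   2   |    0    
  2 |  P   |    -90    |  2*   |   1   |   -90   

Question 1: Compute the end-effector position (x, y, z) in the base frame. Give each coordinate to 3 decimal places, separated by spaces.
after link 1: o_1 = (-1.7321, -1.0000, 2.0000)
after link 2: o_2 = (-2.2321, -0.1340, 4.0000)

-2.232 -0.134 4.000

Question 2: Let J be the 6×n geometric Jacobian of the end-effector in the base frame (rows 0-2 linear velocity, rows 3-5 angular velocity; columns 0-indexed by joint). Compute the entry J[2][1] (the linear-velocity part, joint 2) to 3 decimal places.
prismatic axis z_1 = (0.0000,0.0000,1.0000)
J_v[:, 1] = z_1; J_ω[:, 1] = (0,0,0)
entry J[2][1] = 1.0000

1.000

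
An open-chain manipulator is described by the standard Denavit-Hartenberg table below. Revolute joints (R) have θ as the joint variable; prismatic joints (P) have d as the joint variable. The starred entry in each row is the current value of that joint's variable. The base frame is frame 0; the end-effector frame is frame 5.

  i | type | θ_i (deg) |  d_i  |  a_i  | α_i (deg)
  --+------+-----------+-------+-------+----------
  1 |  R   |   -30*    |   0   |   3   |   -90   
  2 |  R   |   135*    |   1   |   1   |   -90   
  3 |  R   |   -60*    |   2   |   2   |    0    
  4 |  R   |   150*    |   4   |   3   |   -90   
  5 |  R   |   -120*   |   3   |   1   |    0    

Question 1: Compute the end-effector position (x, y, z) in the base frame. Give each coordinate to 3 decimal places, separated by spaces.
-0.878 0.775 5.562

after link 1: o_1 = (2.5981, -1.5000, 0.0000)
after link 2: o_2 = (2.4857, -0.2804, -0.7071)
after link 3: o_3 = (1.5146, 2.2802, -0.0000)
after link 4: o_4 = (-2.4349, 1.0964, 2.8284)
after link 5: o_5 = (-0.8781, 0.7749, 5.5621)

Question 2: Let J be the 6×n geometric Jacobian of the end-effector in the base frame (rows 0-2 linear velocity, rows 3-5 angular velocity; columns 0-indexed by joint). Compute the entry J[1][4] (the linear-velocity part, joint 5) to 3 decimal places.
-0.573

axis z_4 = (0.6124,-0.3536,0.7071); lever o_n−o_4 = (1.5568,-0.3215,2.7337)
cross product → J_v[:, 4] = (-0.7392,-0.5732,0.3536)
J_ω[:, 4] = z_4
entry J[1][4] = -0.5732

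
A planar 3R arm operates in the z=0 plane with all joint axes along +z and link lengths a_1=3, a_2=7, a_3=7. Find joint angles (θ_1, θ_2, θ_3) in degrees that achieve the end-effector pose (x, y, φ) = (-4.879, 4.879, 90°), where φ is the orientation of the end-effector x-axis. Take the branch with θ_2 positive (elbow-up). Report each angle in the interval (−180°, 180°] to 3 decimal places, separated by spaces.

wrist centre = target − a_3·(cos φ, sin φ) = (-4.8790, -2.1210)
cos θ_2 = (28.3033−3²−7²)/(2·3·7) = -0.7071; θ_2 = 134.9966° (elbow-up)
β = atan2(-2.1210,-4.8790) = -156.5044°; ψ = atan2(4.9500,-1.9495) = 111.4958°
θ_1 = β − ψ = -268.0002°
θ_3 = φ − θ_1 − θ_2 = -136.9964° (wrapped to (-180°,180°])

92.000 134.997 -136.996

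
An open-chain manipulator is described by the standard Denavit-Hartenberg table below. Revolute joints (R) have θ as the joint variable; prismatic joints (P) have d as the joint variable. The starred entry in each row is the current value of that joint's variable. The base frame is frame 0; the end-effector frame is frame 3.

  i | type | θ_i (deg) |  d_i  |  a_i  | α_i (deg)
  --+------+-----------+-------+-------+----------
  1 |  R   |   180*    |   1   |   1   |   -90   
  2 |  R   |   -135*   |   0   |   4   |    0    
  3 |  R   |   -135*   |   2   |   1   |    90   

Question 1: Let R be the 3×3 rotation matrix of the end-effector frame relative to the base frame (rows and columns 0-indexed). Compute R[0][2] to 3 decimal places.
-1.000

End-effector z-axis (col 2 of R) = (-1.0000,0.0000,-0.0000)
R[0][2] = -1.0000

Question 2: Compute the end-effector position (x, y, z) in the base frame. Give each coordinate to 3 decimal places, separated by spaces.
1.828 -2.000 2.828

after link 1: o_1 = (-1.0000, 0.0000, 1.0000)
after link 2: o_2 = (1.8284, -0.0000, 3.8284)
after link 3: o_3 = (1.8284, -2.0000, 2.8284)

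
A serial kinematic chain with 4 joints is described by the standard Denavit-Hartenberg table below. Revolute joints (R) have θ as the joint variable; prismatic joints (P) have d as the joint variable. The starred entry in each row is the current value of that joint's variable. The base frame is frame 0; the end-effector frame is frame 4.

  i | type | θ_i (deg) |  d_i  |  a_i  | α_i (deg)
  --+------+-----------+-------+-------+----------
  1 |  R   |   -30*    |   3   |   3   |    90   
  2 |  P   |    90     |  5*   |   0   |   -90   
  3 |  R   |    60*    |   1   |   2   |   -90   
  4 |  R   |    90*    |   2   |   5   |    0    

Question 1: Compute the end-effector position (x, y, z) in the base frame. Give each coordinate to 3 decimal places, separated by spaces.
4.928 -5.464 2.268

after link 1: o_1 = (2.5981, -1.5000, 3.0000)
after link 2: o_2 = (0.0981, -5.8301, 3.0000)
after link 3: o_3 = (0.0981, -3.8301, 4.0000)
after link 4: o_4 = (4.9282, -5.4641, 2.2679)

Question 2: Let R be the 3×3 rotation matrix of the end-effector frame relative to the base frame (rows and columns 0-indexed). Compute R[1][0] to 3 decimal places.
-0.500

End-effector x-axis (col 0 of R) = (0.8660,-0.5000,-0.0000)
R[1][0] = -0.5000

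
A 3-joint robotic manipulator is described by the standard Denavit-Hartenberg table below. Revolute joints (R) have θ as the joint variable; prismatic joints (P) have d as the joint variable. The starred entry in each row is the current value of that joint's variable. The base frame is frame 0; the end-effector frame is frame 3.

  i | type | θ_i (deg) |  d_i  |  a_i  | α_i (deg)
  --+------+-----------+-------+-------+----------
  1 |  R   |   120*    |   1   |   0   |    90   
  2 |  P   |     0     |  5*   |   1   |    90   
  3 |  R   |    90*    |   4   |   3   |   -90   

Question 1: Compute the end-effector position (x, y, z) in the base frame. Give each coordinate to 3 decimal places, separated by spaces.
after link 1: o_1 = (0.0000, 0.0000, 1.0000)
after link 2: o_2 = (3.8301, 3.3660, 1.0000)
after link 3: o_3 = (6.4282, 4.8660, -3.0000)

6.428 4.866 -3.000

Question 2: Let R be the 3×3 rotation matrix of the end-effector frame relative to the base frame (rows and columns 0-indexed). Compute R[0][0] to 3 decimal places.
End-effector x-axis (col 0 of R) = (0.8660,0.5000,0.0000)
R[0][0] = 0.8660

0.866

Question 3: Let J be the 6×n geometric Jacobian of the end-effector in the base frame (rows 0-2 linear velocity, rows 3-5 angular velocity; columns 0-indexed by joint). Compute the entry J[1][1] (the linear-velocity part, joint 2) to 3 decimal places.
0.500

prismatic axis z_1 = (0.8660,0.5000,0.0000)
J_v[:, 1] = z_1; J_ω[:, 1] = (0,0,0)
entry J[1][1] = 0.5000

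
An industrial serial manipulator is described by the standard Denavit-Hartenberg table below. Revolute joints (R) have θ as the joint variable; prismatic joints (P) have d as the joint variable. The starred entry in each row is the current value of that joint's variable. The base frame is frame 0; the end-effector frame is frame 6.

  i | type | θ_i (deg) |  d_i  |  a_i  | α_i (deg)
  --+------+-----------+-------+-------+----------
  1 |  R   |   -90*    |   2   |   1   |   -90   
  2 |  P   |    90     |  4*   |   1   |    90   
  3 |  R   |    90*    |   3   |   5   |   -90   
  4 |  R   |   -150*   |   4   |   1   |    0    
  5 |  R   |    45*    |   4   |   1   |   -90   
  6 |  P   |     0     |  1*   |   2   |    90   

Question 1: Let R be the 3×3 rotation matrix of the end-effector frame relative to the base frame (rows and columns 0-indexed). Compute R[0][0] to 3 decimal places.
End-effector x-axis (col 0 of R) = (-0.2588,-0.9659,-0.0000)
R[0][0] = -0.2588

-0.259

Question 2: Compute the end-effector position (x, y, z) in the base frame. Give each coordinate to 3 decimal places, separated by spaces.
8.323 -7.657 9.000

after link 1: o_1 = (0.0000, -1.0000, 2.0000)
after link 2: o_2 = (4.0000, -1.0000, 1.0000)
after link 3: o_3 = (9.0000, -4.0000, 1.0000)
after link 4: o_4 = (8.1340, -4.5000, 5.0000)
after link 5: o_5 = (7.8752, -5.4659, 9.0000)
after link 6: o_6 = (8.3234, -7.6566, 9.0000)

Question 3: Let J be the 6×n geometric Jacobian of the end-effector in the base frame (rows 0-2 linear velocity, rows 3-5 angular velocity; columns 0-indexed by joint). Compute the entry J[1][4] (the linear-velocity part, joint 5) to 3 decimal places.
0.189

axis z_4 = (0.0000,0.0000,1.0000); lever o_n−o_4 = (0.1895,-3.1566,4.0000)
cross product → J_v[:, 4] = (3.1566,0.1895,-0.0000)
J_ω[:, 4] = z_4
entry J[1][4] = 0.1895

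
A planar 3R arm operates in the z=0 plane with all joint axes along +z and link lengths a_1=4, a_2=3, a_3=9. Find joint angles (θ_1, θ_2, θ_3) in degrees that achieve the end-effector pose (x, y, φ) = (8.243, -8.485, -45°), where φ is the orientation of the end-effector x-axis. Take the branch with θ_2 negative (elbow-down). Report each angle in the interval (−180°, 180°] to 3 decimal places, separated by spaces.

0.009 -134.999 89.990

wrist centre = target − a_3·(cos φ, sin φ) = (1.8790, -2.1210)
cos θ_2 = (8.0296−4²−3²)/(2·4·3) = -0.7071; θ_2 = -134.9995° (elbow-down)
β = atan2(-2.1210,1.8790) = -48.4621°; ψ = atan2(-2.1213,1.8787) = -48.4713°
θ_1 = β − ψ = 0.0092°
θ_3 = φ − θ_1 − θ_2 = 89.9903° (wrapped to (-180°,180°])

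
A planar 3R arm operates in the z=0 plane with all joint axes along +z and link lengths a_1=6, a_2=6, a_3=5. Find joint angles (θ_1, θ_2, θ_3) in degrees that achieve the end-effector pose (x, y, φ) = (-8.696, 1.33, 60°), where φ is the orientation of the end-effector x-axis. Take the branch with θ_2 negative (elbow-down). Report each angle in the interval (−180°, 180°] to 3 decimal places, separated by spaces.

wrist centre = target − a_3·(cos φ, sin φ) = (-11.1960, -3.0001)
cos θ_2 = (134.3512−6²−6²)/(2·6·6) = 0.8660; θ_2 = -30.0042° (elbow-down)
β = atan2(-3.0001,-11.1960) = -164.9992°; ψ = atan2(-3.0004,11.1959) = -15.0021°
θ_1 = β − ψ = -149.9971°
θ_3 = φ − θ_1 − θ_2 = -119.9987° (wrapped to (-180°,180°])

-149.997 -30.004 -119.999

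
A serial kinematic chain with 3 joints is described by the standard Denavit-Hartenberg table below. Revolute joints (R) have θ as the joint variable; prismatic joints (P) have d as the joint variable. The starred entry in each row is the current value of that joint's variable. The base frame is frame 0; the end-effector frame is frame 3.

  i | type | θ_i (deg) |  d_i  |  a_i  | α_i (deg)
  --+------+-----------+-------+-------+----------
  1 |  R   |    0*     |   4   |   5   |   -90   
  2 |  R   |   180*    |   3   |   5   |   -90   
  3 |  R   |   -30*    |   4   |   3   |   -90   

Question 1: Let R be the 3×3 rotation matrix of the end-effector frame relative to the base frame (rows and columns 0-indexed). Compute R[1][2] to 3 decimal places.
End-effector z-axis (col 2 of R) = (-0.5000,-0.8660,0.0000)
R[1][2] = -0.8660

-0.866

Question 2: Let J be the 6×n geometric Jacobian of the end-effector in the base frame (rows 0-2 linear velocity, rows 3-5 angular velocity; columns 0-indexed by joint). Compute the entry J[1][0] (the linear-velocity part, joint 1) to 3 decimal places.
-2.598

axis z_0 = ẑ; lever o_n−o_0 = (-2.5981,4.5000,8.0000)
cross product → J_v[:, 0] = (-4.5000,-2.5981,0.0000)
J_ω[:, 0] = z_0
entry J[1][0] = -2.5981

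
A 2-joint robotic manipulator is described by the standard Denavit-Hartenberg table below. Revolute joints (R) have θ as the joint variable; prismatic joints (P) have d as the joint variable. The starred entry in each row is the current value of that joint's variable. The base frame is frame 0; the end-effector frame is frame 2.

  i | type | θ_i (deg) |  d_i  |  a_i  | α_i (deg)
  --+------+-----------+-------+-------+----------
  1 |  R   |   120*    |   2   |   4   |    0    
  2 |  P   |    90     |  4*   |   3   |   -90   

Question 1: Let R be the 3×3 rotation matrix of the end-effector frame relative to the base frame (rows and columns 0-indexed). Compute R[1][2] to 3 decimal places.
-0.866

End-effector z-axis (col 2 of R) = (0.5000,-0.8660,0.0000)
R[1][2] = -0.8660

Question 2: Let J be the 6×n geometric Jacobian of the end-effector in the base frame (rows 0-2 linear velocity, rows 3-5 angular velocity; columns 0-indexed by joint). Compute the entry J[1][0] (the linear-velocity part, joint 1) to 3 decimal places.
axis z_0 = ẑ; lever o_n−o_0 = (-4.5981,1.9641,6.0000)
cross product → J_v[:, 0] = (-1.9641,-4.5981,0.0000)
J_ω[:, 0] = z_0
entry J[1][0] = -4.5981

-4.598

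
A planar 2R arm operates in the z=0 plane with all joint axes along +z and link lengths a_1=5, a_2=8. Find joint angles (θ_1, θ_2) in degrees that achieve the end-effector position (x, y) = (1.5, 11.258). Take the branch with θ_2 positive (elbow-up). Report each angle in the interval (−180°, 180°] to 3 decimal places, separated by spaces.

cos θ_2 = (128.9926−5²−8²)/(2·5·8) = 0.4999; θ_2 = 60.0061° (elbow-up)
β = atan2(11.2580,1.5000) = 82.4107°; ψ = atan2(6.9286,8.9993) = 37.5931°
θ_1 = β − ψ = 44.8176°

44.818 60.006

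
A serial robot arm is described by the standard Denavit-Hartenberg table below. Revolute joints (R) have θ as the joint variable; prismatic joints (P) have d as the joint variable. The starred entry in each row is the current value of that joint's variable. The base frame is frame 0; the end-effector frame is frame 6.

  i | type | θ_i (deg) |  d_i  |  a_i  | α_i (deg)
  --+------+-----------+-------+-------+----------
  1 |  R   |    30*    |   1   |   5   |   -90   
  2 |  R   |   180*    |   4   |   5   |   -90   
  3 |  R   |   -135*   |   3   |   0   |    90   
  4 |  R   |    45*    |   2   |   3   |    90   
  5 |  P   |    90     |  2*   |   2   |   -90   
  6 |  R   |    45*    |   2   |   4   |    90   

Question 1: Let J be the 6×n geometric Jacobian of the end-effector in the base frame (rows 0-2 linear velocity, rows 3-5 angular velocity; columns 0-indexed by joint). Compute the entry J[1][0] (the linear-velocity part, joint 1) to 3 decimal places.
4.627

axis z_0 = ẑ; lever o_n−o_0 = (4.6272,1.8140,5.2929)
cross product → J_v[:, 0] = (-1.8140,4.6272,0.0000)
J_ω[:, 0] = z_0
entry J[1][0] = 4.6272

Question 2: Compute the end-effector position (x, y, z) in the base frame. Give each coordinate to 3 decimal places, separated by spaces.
4.627 1.814 5.293

after link 1: o_1 = (4.3301, 2.5000, 1.0000)
after link 2: o_2 = (-2.0000, 3.4641, 1.0000)
after link 3: o_3 = (-2.0000, 3.4641, 4.0000)
after link 4: o_4 = (0.4809, 4.9955, 6.1213)
after link 5: o_5 = (2.7788, 5.8439, 4.7071)
after link 6: o_6 = (4.6272, 1.8140, 5.2929)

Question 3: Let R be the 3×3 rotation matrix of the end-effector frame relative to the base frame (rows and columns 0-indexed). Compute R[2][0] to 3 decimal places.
End-effector x-axis (col 0 of R) = (0.5536,-0.6660,0.5000)
R[2][0] = 0.5000

0.500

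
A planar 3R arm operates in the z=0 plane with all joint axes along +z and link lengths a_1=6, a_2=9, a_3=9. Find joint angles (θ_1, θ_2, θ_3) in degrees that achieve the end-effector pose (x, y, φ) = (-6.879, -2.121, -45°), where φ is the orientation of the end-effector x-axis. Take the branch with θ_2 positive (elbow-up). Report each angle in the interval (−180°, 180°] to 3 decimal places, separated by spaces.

135.004 44.992 135.004

wrist centre = target − a_3·(cos φ, sin φ) = (-13.2430, 4.2430)
cos θ_2 = (193.3787−6²−9²)/(2·6·9) = 0.7072; θ_2 = 44.9916° (elbow-up)
β = atan2(4.2430,-13.2430) = 162.2349°; ψ = atan2(6.3630,12.3649) = 27.2305°
θ_1 = β − ψ = 135.0043°
θ_3 = φ − θ_1 − θ_2 = 135.0041° (wrapped to (-180°,180°])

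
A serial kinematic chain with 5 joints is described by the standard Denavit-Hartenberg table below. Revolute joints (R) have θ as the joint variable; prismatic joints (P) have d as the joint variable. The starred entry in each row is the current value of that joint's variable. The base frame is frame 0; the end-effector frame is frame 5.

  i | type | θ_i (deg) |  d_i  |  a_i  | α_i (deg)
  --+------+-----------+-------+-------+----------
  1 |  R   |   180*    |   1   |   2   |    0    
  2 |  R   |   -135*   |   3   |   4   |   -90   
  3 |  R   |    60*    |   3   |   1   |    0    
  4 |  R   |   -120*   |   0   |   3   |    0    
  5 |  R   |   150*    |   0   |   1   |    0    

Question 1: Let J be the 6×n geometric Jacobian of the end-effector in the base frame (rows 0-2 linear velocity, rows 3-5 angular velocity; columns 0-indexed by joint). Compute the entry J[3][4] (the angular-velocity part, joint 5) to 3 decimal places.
axis z_4 = (-0.7071,0.7071,0.0000); lever o_n−o_4 = (-0.0000,0.0000,-1.0000)
cross product → J_v[:, 4] = (-0.7071,-0.7071,0.0000)
J_ω[:, 4] = z_4
entry J[3][4] = -0.7071

-0.707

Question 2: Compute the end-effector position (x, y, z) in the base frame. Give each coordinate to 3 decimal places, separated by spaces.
after link 1: o_1 = (-2.0000, 0.0000, 1.0000)
after link 2: o_2 = (0.8284, 2.8284, 4.0000)
after link 3: o_3 = (-0.9393, 5.3033, 3.1340)
after link 4: o_4 = (0.1213, 6.3640, 5.7321)
after link 5: o_5 = (0.1213, 6.3640, 4.7321)

0.121 6.364 4.732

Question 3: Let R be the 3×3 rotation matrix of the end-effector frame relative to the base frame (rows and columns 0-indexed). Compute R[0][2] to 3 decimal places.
-0.707

End-effector z-axis (col 2 of R) = (-0.7071,0.7071,0.0000)
R[0][2] = -0.7071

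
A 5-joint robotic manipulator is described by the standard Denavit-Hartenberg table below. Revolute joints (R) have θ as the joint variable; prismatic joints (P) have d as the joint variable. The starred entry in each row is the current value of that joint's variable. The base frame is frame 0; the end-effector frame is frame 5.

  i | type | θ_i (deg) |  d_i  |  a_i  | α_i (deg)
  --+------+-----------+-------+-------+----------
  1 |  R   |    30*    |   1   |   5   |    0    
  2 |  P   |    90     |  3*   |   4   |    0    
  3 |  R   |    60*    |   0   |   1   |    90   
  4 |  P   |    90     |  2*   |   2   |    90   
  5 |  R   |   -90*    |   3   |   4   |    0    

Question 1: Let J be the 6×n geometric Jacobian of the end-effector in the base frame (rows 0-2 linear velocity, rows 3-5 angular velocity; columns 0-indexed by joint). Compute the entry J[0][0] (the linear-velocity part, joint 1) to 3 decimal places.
-3.964

axis z_0 = ẑ; lever o_n−o_0 = (-1.6699,3.9641,6.0000)
cross product → J_v[:, 0] = (-3.9641,-1.6699,0.0000)
J_ω[:, 0] = z_0
entry J[0][0] = -3.9641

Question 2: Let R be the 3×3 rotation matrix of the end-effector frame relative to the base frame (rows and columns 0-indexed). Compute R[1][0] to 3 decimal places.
-1.000

End-effector x-axis (col 0 of R) = (-0.0000,-1.0000,0.0000)
R[1][0] = -1.0000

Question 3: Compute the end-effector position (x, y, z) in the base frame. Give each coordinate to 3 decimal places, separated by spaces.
-1.670 3.964 6.000

after link 1: o_1 = (4.3301, 2.5000, 1.0000)
after link 2: o_2 = (2.3301, 5.9641, 4.0000)
after link 3: o_3 = (1.3301, 5.9641, 4.0000)
after link 4: o_4 = (1.3301, 7.9641, 6.0000)
after link 5: o_5 = (-1.6699, 3.9641, 6.0000)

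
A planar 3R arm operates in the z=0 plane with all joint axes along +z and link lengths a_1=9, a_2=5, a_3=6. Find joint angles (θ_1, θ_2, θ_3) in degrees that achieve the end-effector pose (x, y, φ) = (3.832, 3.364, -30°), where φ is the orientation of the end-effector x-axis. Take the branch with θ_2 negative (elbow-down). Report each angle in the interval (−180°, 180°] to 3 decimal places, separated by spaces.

wrist centre = target − a_3·(cos φ, sin φ) = (-1.3642, 6.3640)
cos θ_2 = (42.3614−9²−5²)/(2·9·5) = -0.7071; θ_2 = -134.9991° (elbow-down)
β = atan2(6.3640,-1.3642) = 102.0985°; ψ = atan2(-3.5356,5.4645) = -32.9032°
θ_1 = β − ψ = 135.0017°
θ_3 = φ − θ_1 − θ_2 = -30.0026° (wrapped to (-180°,180°])

135.002 -134.999 -30.003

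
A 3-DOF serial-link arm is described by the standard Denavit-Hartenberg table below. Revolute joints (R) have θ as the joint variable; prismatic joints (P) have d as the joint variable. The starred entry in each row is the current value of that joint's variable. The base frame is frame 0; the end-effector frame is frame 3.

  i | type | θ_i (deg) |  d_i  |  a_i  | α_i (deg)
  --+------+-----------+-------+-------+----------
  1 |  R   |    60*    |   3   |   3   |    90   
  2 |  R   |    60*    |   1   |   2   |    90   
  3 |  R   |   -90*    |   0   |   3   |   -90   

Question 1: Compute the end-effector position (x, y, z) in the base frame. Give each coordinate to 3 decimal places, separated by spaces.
0.268 4.464 4.732

after link 1: o_1 = (1.5000, 2.5981, 3.0000)
after link 2: o_2 = (2.8660, 2.9641, 4.7321)
after link 3: o_3 = (0.2679, 4.4641, 4.7321)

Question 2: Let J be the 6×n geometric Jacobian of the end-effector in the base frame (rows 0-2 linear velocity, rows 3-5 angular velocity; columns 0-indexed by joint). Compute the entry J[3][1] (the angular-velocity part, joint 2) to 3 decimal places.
axis z_1 = (0.8660,-0.5000,0.0000); lever o_n−o_1 = (-1.2321,1.8660,1.7321)
cross product → J_v[:, 1] = (-0.8660,-1.5000,1.0000)
J_ω[:, 1] = z_1
entry J[3][1] = 0.8660

0.866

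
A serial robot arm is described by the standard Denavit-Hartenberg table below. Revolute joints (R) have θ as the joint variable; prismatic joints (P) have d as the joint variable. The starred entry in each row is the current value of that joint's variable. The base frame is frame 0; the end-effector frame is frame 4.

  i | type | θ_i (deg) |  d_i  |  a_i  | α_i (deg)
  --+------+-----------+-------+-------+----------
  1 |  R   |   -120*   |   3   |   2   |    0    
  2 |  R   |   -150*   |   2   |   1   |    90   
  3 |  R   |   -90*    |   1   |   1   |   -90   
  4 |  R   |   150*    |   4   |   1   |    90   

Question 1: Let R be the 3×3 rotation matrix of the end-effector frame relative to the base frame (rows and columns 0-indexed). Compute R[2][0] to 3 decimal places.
End-effector x-axis (col 0 of R) = (-0.5000,-0.0000,0.8660)
R[2][0] = 0.8660

0.866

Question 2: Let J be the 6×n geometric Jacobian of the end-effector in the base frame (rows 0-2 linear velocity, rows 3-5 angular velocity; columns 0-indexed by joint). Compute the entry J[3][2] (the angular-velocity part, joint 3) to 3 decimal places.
1.000

axis z_2 = (1.0000,0.0000,0.0000); lever o_n−o_2 = (0.5000,4.0000,-0.1340)
cross product → J_v[:, 2] = (-0.0000,0.1340,4.0000)
J_ω[:, 2] = z_2
entry J[3][2] = 1.0000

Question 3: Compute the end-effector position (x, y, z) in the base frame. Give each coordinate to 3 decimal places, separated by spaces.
after link 1: o_1 = (-1.0000, -1.7321, 3.0000)
after link 2: o_2 = (-1.0000, -0.7321, 5.0000)
after link 3: o_3 = (0.0000, -0.7321, 4.0000)
after link 4: o_4 = (-0.5000, 3.2679, 4.8660)

-0.500 3.268 4.866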